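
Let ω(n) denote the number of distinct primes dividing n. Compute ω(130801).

3

130801 = 11^2 · 1081
1081 = 23 · 47
130801 = 11^2 · 23 · 47, which has 3 distinct prime factors.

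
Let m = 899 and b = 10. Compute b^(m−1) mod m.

71

10^1 ≡ 10 (mod 899)
10^2 ≡ 10^2 = 100 ≡ 100 (mod 899)
10^4 ≡ 100^2 = 10000 ≡ 111 (mod 899)
10^8 ≡ 111^2 = 12321 ≡ 634 (mod 899)
10^16 ≡ 634^2 = 401956 ≡ 103 (mod 899)
10^32 ≡ 103^2 = 10609 ≡ 720 (mod 899)
10^64 ≡ 720^2 = 518400 ≡ 576 (mod 899)
10^128 ≡ 576^2 = 331776 ≡ 45 (mod 899)
10^256 ≡ 45^2 = 2025 ≡ 227 (mod 899)
10^512 ≡ 227^2 = 51529 ≡ 286 (mod 899)
898 = 512 + 256 + 128 + 2 in binary powers of 2.
So 10^898 ≡ 286 · 227 · 45 · 100 ≡ 71 (mod 899).
Since 71 ≠ 1, base 10 is a Fermat witness: 899 is composite.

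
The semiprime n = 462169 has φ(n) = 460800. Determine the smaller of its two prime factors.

601

φ(n) = (p−1)(q−1) = n − (p+q) + 1, so p + q = 462169 − 460800 + 1 = 1370.
p and q are the roots of t² − 1370t + 462169 = 0.
Discriminant: 1370² − 4·462169 = 1876900 − 1848676 = 28224; √28224 = 168.
q = (1370 − 168)/2 = 601, p = (1370 + 168)/2 = 769.
Check: 601 · 769 = 462169.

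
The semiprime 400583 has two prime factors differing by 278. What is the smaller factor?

509

Since p = q + 278, we have 400583 = q(q + 278), so q² + 278q − 400583 = 0.
Discriminant: 278² + 4·400583 = 77284 + 1602332 = 1679616; √1679616 = 1296.
q = (−278 + 1296)/2 = 509, and p = q + 278 = 787.
Check: 509 · 787 = 400583.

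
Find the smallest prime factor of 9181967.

9181967 is odd.
Digit sum 41, not divisible by 3.
Ends in 7: not divisible by 5.
7: 9181967 = 7·1311709 + 4
11: 9181967 = 11·834724 + 3
13: 9181967 = 13·706305 + 2
17: 9181967 = 17·540115 + 12
19: 9181967 = 19·483261 + 8
23: 9181967 = 23·399215 + 22
29: 9181967 = 29·316619 + 16
31: 9181967 = 31·296192 + 15
37: 9181967 = 37·248161 + 10
41: 9181967 = 41·223950 + 17
43: 9181967 = 43·213534 + 5
47: 9181967 = 47·195361

47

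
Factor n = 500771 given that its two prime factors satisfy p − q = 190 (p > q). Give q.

Since p = q + 190, we have 500771 = q(q + 190), so q² + 190q − 500771 = 0.
Discriminant: 190² + 4·500771 = 36100 + 2003084 = 2039184; √2039184 = 1428.
q = (−190 + 1428)/2 = 619, and p = q + 190 = 809.
Check: 619 · 809 = 500771.

619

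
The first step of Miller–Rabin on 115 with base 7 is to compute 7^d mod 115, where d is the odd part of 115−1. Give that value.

112

115 − 1 = 114 = 2^1 · 57, so d = 57.
7^1 ≡ 7 (mod 115)
7^2 ≡ 7^2 = 49 ≡ 49 (mod 115)
7^4 ≡ 49^2 = 2401 ≡ 101 (mod 115)
7^8 ≡ 101^2 = 10201 ≡ 81 (mod 115)
7^16 ≡ 81^2 = 6561 ≡ 6 (mod 115)
7^32 ≡ 6^2 = 36 ≡ 36 (mod 115)
57 = 32 + 16 + 8 + 1 in binary powers of 2.
So 7^57 ≡ 36 · 6 · 81 · 7 ≡ 112 (mod 115).
Squaring chain: 112; never reaches −1, so base 7 is a Miller–Rabin witness that 115 is composite.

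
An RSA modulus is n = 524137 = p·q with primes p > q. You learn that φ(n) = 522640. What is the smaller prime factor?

φ(n) = (p−1)(q−1) = n − (p+q) + 1, so p + q = 524137 − 522640 + 1 = 1498.
p and q are the roots of t² − 1498t + 524137 = 0.
Discriminant: 1498² − 4·524137 = 2244004 − 2096548 = 147456; √147456 = 384.
q = (1498 − 384)/2 = 557, p = (1498 + 384)/2 = 941.
Check: 557 · 941 = 524137.

557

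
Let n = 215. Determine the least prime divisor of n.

215 is odd.
Digit sum 8, not divisible by 3.
Ends in 5: divisible by 5.

5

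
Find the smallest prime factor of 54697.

54697 is odd.
Digit sum 31, not divisible by 3.
Ends in 7: not divisible by 5.
7: 54697 = 7·7813 + 6
11: 54697 = 11·4972 + 5
13: 54697 = 13·4207 + 6
17: 54697 = 17·3217 + 8
19: 54697 = 19·2878 + 15
23: 54697 = 23·2378 + 3
29: 54697 = 29·1886 + 3
31: 54697 = 31·1764 + 13
37: 54697 = 37·1478 + 11
41: 54697 = 41·1334 + 3
43: 54697 = 43·1272 + 1
47: 54697 = 47·1163 + 36
53: 54697 = 53·1032 + 1
59: 54697 = 59·927 + 4
61: 54697 = 61·896 + 41
67: 54697 = 67·816 + 25
71: 54697 = 71·770 + 27
73: 54697 = 73·749 + 20
79: 54697 = 79·692 + 29
83: 54697 = 83·659

83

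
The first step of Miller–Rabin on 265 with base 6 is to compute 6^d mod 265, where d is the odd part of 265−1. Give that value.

96

265 − 1 = 264 = 2^3 · 33, so d = 33.
6^1 ≡ 6 (mod 265)
6^2 ≡ 6^2 = 36 ≡ 36 (mod 265)
6^4 ≡ 36^2 = 1296 ≡ 236 (mod 265)
6^8 ≡ 236^2 = 55696 ≡ 46 (mod 265)
6^16 ≡ 46^2 = 2116 ≡ 261 (mod 265)
6^32 ≡ 261^2 = 68121 ≡ 16 (mod 265)
33 = 32 + 1 in binary powers of 2.
So 6^33 ≡ 16 · 6 ≡ 96 (mod 265).
Squaring chain: 96 → 206 → 36; never reaches −1, so base 6 is a Miller–Rabin witness that 265 is composite.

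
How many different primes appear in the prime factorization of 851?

851 = 23 · 37
851 = 23 · 37, which has 2 distinct prime factors.

2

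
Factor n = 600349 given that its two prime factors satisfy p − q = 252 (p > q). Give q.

659

Since p = q + 252, we have 600349 = q(q + 252), so q² + 252q − 600349 = 0.
Discriminant: 252² + 4·600349 = 63504 + 2401396 = 2464900; √2464900 = 1570.
q = (−252 + 1570)/2 = 659, and p = q + 252 = 911.
Check: 659 · 911 = 600349.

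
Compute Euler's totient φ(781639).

Factor: 781639 = 71 · 101 · 109.
φ(781639) = (71−1) · (101−1) · (109−1) = 70 · 100 · 108 = 756000.

756000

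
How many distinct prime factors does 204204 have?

6

204204 = 2^2 · 51051
51051 = 3 · 17017
17017 = 7 · 2431
2431 = 11 · 221
221 = 13 · 17
204204 = 2^2 · 3 · 7 · 11 · 13 · 17, which has 6 distinct prime factors.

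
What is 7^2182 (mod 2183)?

847

7^1 ≡ 7 (mod 2183)
7^2 ≡ 7^2 = 49 ≡ 49 (mod 2183)
7^4 ≡ 49^2 = 2401 ≡ 218 (mod 2183)
7^8 ≡ 218^2 = 47524 ≡ 1681 (mod 2183)
7^16 ≡ 1681^2 = 2825761 ≡ 959 (mod 2183)
7^32 ≡ 959^2 = 919681 ≡ 638 (mod 2183)
7^64 ≡ 638^2 = 407044 ≡ 1006 (mod 2183)
7^128 ≡ 1006^2 = 1012036 ≡ 1307 (mod 2183)
7^256 ≡ 1307^2 = 1708249 ≡ 1143 (mod 2183)
7^512 ≡ 1143^2 = 1306449 ≡ 1015 (mod 2183)
7^1024 ≡ 1015^2 = 1030225 ≡ 2032 (mod 2183)
7^2048 ≡ 2032^2 = 4129024 ≡ 971 (mod 2183)
2182 = 2048 + 128 + 4 + 2 in binary powers of 2.
So 7^2182 ≡ 971 · 1307 · 218 · 49 ≡ 847 (mod 2183).
Since 847 ≠ 1, base 7 is a Fermat witness: 2183 is composite.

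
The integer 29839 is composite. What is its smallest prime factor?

29839 is odd.
Digit sum 31, not divisible by 3.
Ends in 9: not divisible by 5.
7: 29839 = 7·4262 + 5
11: 29839 = 11·2712 + 7
13: 29839 = 13·2295 + 4
17: 29839 = 17·1755 + 4
19: 29839 = 19·1570 + 9
23: 29839 = 23·1297 + 8
29: 29839 = 29·1028 + 27
31: 29839 = 31·962 + 17
37: 29839 = 37·806 + 17
41: 29839 = 41·727 + 32
43: 29839 = 43·693 + 40
47: 29839 = 47·634 + 41
53: 29839 = 53·563

53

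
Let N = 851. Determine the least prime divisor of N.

851 is odd.
Digit sum 14, not divisible by 3.
Ends in 1: not divisible by 5.
7: 851 = 7·121 + 4
11: 851 = 11·77 + 4
13: 851 = 13·65 + 6
17: 851 = 17·50 + 1
19: 851 = 19·44 + 15
23: 851 = 23·37

23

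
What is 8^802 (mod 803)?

8^1 ≡ 8 (mod 803)
8^2 ≡ 8^2 = 64 ≡ 64 (mod 803)
8^4 ≡ 64^2 = 4096 ≡ 81 (mod 803)
8^8 ≡ 81^2 = 6561 ≡ 137 (mod 803)
8^16 ≡ 137^2 = 18769 ≡ 300 (mod 803)
8^32 ≡ 300^2 = 90000 ≡ 64 (mod 803)
8^64 ≡ 64^2 = 4096 ≡ 81 (mod 803)
8^128 ≡ 81^2 = 6561 ≡ 137 (mod 803)
8^256 ≡ 137^2 = 18769 ≡ 300 (mod 803)
8^512 ≡ 300^2 = 90000 ≡ 64 (mod 803)
802 = 512 + 256 + 32 + 2 in binary powers of 2.
So 8^802 ≡ 64 · 300 · 64 · 64 ≡ 592 (mod 803).
Since 592 ≠ 1, base 8 is a Fermat witness: 803 is composite.

592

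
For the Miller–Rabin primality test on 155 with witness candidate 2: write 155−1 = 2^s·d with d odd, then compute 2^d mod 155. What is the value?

155 − 1 = 154 = 2^1 · 77, so d = 77.
2^1 ≡ 2 (mod 155)
2^2 ≡ 2^2 = 4 ≡ 4 (mod 155)
2^4 ≡ 4^2 = 16 ≡ 16 (mod 155)
2^8 ≡ 16^2 = 256 ≡ 101 (mod 155)
2^16 ≡ 101^2 = 10201 ≡ 126 (mod 155)
2^32 ≡ 126^2 = 15876 ≡ 66 (mod 155)
2^64 ≡ 66^2 = 4356 ≡ 16 (mod 155)
77 = 64 + 8 + 4 + 1 in binary powers of 2.
So 2^77 ≡ 16 · 101 · 16 · 2 ≡ 97 (mod 155).
Squaring chain: 97; never reaches −1, so base 2 is a Miller–Rabin witness that 155 is composite.

97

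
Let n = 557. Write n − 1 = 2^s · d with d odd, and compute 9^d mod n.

556

557 − 1 = 556 = 2^2 · 139, so d = 139.
9^1 ≡ 9 (mod 557)
9^2 ≡ 9^2 = 81 ≡ 81 (mod 557)
9^4 ≡ 81^2 = 6561 ≡ 434 (mod 557)
9^8 ≡ 434^2 = 188356 ≡ 90 (mod 557)
9^16 ≡ 90^2 = 8100 ≡ 302 (mod 557)
9^32 ≡ 302^2 = 91204 ≡ 413 (mod 557)
9^64 ≡ 413^2 = 170569 ≡ 127 (mod 557)
9^128 ≡ 127^2 = 16129 ≡ 533 (mod 557)
139 = 128 + 8 + 2 + 1 in binary powers of 2.
So 9^139 ≡ 533 · 90 · 81 · 9 ≡ 556 (mod 557).
Since 9^d ≡ 556 (mod 557), base 9 does not prove 557 composite.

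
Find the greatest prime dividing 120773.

89

120773 = 23 · 5251
5251 = 59 · 89
89 is prime.
So 120773 = 23 · 59 · 89; the largest prime factor is 89.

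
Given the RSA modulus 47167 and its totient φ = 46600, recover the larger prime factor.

467

φ(n) = (p−1)(q−1) = n − (p+q) + 1, so p + q = 47167 − 46600 + 1 = 568.
p and q are the roots of t² − 568t + 47167 = 0.
Discriminant: 568² − 4·47167 = 322624 − 188668 = 133956; √133956 = 366.
q = (568 − 366)/2 = 101, p = (568 + 366)/2 = 467.
Check: 101 · 467 = 47167.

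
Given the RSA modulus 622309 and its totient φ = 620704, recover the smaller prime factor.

φ(n) = (p−1)(q−1) = n − (p+q) + 1, so p + q = 622309 − 620704 + 1 = 1606.
p and q are the roots of t² − 1606t + 622309 = 0.
Discriminant: 1606² − 4·622309 = 2579236 − 2489236 = 90000; √90000 = 300.
q = (1606 − 300)/2 = 653, p = (1606 + 300)/2 = 953.
Check: 653 · 953 = 622309.

653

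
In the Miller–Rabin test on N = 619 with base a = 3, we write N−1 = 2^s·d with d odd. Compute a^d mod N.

619 − 1 = 618 = 2^1 · 309, so d = 309.
3^1 ≡ 3 (mod 619)
3^2 ≡ 3^2 = 9 ≡ 9 (mod 619)
3^4 ≡ 9^2 = 81 ≡ 81 (mod 619)
3^8 ≡ 81^2 = 6561 ≡ 371 (mod 619)
3^16 ≡ 371^2 = 137641 ≡ 223 (mod 619)
3^32 ≡ 223^2 = 49729 ≡ 209 (mod 619)
3^64 ≡ 209^2 = 43681 ≡ 351 (mod 619)
3^128 ≡ 351^2 = 123201 ≡ 20 (mod 619)
3^256 ≡ 20^2 = 400 ≡ 400 (mod 619)
309 = 256 + 32 + 16 + 4 + 1 in binary powers of 2.
So 3^309 ≡ 400 · 209 · 223 · 81 · 3 ≡ 618 (mod 619).
Since 3^d ≡ 618 (mod 619), base 3 does not prove 619 composite.

618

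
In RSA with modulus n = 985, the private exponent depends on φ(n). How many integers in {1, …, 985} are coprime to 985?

Factor: 985 = 5 · 197.
φ(985) = (5−1) · (197−1) = 4 · 196 = 784.

784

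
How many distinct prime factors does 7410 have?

7410 = 2 · 3705
3705 = 3 · 1235
1235 = 5 · 247
247 = 13 · 19
7410 = 2 · 3 · 5 · 13 · 19, which has 5 distinct prime factors.

5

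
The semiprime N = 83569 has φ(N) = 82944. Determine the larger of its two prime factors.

φ(n) = (p−1)(q−1) = n − (p+q) + 1, so p + q = 83569 − 82944 + 1 = 626.
p and q are the roots of t² − 626t + 83569 = 0.
Discriminant: 626² − 4·83569 = 391876 − 334276 = 57600; √57600 = 240.
q = (626 − 240)/2 = 193, p = (626 + 240)/2 = 433.
Check: 193 · 433 = 83569.

433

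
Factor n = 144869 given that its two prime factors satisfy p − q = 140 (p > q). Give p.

Since p = q + 140, we have 144869 = q(q + 140), so q² + 140q − 144869 = 0.
Discriminant: 140² + 4·144869 = 19600 + 579476 = 599076; √599076 = 774.
q = (−140 + 774)/2 = 317, and p = q + 140 = 457.
Check: 317 · 457 = 144869.

457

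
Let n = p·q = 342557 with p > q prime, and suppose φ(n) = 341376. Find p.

673

φ(n) = (p−1)(q−1) = n − (p+q) + 1, so p + q = 342557 − 341376 + 1 = 1182.
p and q are the roots of t² − 1182t + 342557 = 0.
Discriminant: 1182² − 4·342557 = 1397124 − 1370228 = 26896; √26896 = 164.
q = (1182 − 164)/2 = 509, p = (1182 + 164)/2 = 673.
Check: 509 · 673 = 342557.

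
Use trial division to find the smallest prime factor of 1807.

1807 is odd.
Digit sum 16, not divisible by 3.
Ends in 7: not divisible by 5.
7: 1807 = 7·258 + 1
11: 1807 = 11·164 + 3
13: 1807 = 13·139

13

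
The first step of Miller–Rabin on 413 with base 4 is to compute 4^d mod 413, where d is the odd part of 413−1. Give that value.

228

413 − 1 = 412 = 2^2 · 103, so d = 103.
4^1 ≡ 4 (mod 413)
4^2 ≡ 4^2 = 16 ≡ 16 (mod 413)
4^4 ≡ 16^2 = 256 ≡ 256 (mod 413)
4^8 ≡ 256^2 = 65536 ≡ 282 (mod 413)
4^16 ≡ 282^2 = 79524 ≡ 228 (mod 413)
4^32 ≡ 228^2 = 51984 ≡ 359 (mod 413)
4^64 ≡ 359^2 = 128881 ≡ 25 (mod 413)
103 = 64 + 32 + 4 + 2 + 1 in binary powers of 2.
So 4^103 ≡ 25 · 359 · 256 · 16 · 4 ≡ 228 (mod 413).
Squaring chain: 228 → 359; never reaches −1, so base 4 is a Miller–Rabin witness that 413 is composite.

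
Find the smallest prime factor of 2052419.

2052419 is odd.
Digit sum 23, not divisible by 3.
Ends in 9: not divisible by 5.
7: 2052419 = 7·293202 + 5
11: 2052419 = 11·186583 + 6
13: 2052419 = 13·157878 + 5
17: 2052419 = 17·120730 + 9
19: 2052419 = 19·108022 + 1
23: 2052419 = 23·89235 + 14
29: 2052419 = 29·70773 + 2
31: 2052419 = 31·66207 + 2
37: 2052419 = 37·55470 + 29
41: 2052419 = 41·50059

41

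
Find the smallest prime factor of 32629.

67

32629 is odd.
Digit sum 22, not divisible by 3.
Ends in 9: not divisible by 5.
7: 32629 = 7·4661 + 2
11: 32629 = 11·2966 + 3
13: 32629 = 13·2509 + 12
17: 32629 = 17·1919 + 6
19: 32629 = 19·1717 + 6
23: 32629 = 23·1418 + 15
29: 32629 = 29·1125 + 4
31: 32629 = 31·1052 + 17
37: 32629 = 37·881 + 32
41: 32629 = 41·795 + 34
43: 32629 = 43·758 + 35
47: 32629 = 47·694 + 11
53: 32629 = 53·615 + 34
59: 32629 = 59·553 + 2
61: 32629 = 61·534 + 55
67: 32629 = 67·487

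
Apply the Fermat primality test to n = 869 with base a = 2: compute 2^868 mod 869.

2^1 ≡ 2 (mod 869)
2^2 ≡ 2^2 = 4 ≡ 4 (mod 869)
2^4 ≡ 4^2 = 16 ≡ 16 (mod 869)
2^8 ≡ 16^2 = 256 ≡ 256 (mod 869)
2^16 ≡ 256^2 = 65536 ≡ 361 (mod 869)
2^32 ≡ 361^2 = 130321 ≡ 840 (mod 869)
2^64 ≡ 840^2 = 705600 ≡ 841 (mod 869)
2^128 ≡ 841^2 = 707281 ≡ 784 (mod 869)
2^256 ≡ 784^2 = 614656 ≡ 273 (mod 869)
2^512 ≡ 273^2 = 74529 ≡ 664 (mod 869)
868 = 512 + 256 + 64 + 32 + 4 in binary powers of 2.
So 2^868 ≡ 664 · 273 · 841 · 840 · 16 ≡ 234 (mod 869).
Since 234 ≠ 1, base 2 is a Fermat witness: 869 is composite.

234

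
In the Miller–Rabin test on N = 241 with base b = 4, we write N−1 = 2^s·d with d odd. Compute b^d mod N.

64

241 − 1 = 240 = 2^4 · 15, so d = 15.
4^1 ≡ 4 (mod 241)
4^2 ≡ 4^2 = 16 ≡ 16 (mod 241)
4^4 ≡ 16^2 = 256 ≡ 15 (mod 241)
4^8 ≡ 15^2 = 225 ≡ 225 (mod 241)
15 = 8 + 4 + 2 + 1 in binary powers of 2.
So 4^15 ≡ 225 · 15 · 16 · 4 ≡ 64 (mod 241).
Squaring chain: 64 → 240 → 1 → 1; reaches −1, so base 4 does not prove 241 composite.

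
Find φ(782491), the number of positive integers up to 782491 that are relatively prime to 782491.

Factor: 782491 = 71 · 103 · 107.
φ(782491) = (71−1) · (103−1) · (107−1) = 70 · 102 · 106 = 756840.

756840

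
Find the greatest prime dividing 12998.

12998 = 2 · 6499
6499 = 67 · 97
97 is prime.
So 12998 = 2 · 67 · 97; the largest prime factor is 97.

97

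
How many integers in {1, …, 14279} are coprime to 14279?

14040

Factor: 14279 = 109 · 131.
φ(14279) = (109−1) · (131−1) = 108 · 130 = 14040.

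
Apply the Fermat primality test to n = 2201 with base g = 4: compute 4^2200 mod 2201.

4^1 ≡ 4 (mod 2201)
4^2 ≡ 4^2 = 16 ≡ 16 (mod 2201)
4^4 ≡ 16^2 = 256 ≡ 256 (mod 2201)
4^8 ≡ 256^2 = 65536 ≡ 1707 (mod 2201)
4^16 ≡ 1707^2 = 2913849 ≡ 1926 (mod 2201)
4^32 ≡ 1926^2 = 3709476 ≡ 791 (mod 2201)
4^64 ≡ 791^2 = 625681 ≡ 597 (mod 2201)
4^128 ≡ 597^2 = 356409 ≡ 2048 (mod 2201)
4^256 ≡ 2048^2 = 4194304 ≡ 1399 (mod 2201)
4^512 ≡ 1399^2 = 1957201 ≡ 512 (mod 2201)
4^1024 ≡ 512^2 = 262144 ≡ 225 (mod 2201)
4^2048 ≡ 225^2 = 50625 ≡ 2 (mod 2201)
2200 = 2048 + 128 + 16 + 8 in binary powers of 2.
So 4^2200 ≡ 2 · 2048 · 1926 · 1707 ≡ 187 (mod 2201).
Since 187 ≠ 1, base 4 is a Fermat witness: 2201 is composite.

187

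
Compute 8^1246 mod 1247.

8^1 ≡ 8 (mod 1247)
8^2 ≡ 8^2 = 64 ≡ 64 (mod 1247)
8^4 ≡ 64^2 = 4096 ≡ 355 (mod 1247)
8^8 ≡ 355^2 = 126025 ≡ 78 (mod 1247)
8^16 ≡ 78^2 = 6084 ≡ 1096 (mod 1247)
8^32 ≡ 1096^2 = 1201216 ≡ 355 (mod 1247)
8^64 ≡ 355^2 = 126025 ≡ 78 (mod 1247)
8^128 ≡ 78^2 = 6084 ≡ 1096 (mod 1247)
8^256 ≡ 1096^2 = 1201216 ≡ 355 (mod 1247)
8^512 ≡ 355^2 = 126025 ≡ 78 (mod 1247)
8^1024 ≡ 78^2 = 6084 ≡ 1096 (mod 1247)
1246 = 1024 + 128 + 64 + 16 + 8 + 4 + 2 in binary powers of 2.
So 8^1246 ≡ 1096 · 1096 · 78 · 1096 · 78 · 355 · 64 ≡ 173 (mod 1247).
Since 173 ≠ 1, base 8 is a Fermat witness: 1247 is composite.

173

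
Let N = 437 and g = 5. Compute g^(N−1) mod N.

5^1 ≡ 5 (mod 437)
5^2 ≡ 5^2 = 25 ≡ 25 (mod 437)
5^4 ≡ 25^2 = 625 ≡ 188 (mod 437)
5^8 ≡ 188^2 = 35344 ≡ 384 (mod 437)
5^16 ≡ 384^2 = 147456 ≡ 187 (mod 437)
5^32 ≡ 187^2 = 34969 ≡ 9 (mod 437)
5^64 ≡ 9^2 = 81 ≡ 81 (mod 437)
5^128 ≡ 81^2 = 6561 ≡ 6 (mod 437)
5^256 ≡ 6^2 = 36 ≡ 36 (mod 437)
436 = 256 + 128 + 32 + 16 + 4 in binary powers of 2.
So 5^436 ≡ 36 · 6 · 9 · 187 · 188 ≡ 397 (mod 437).
Since 397 ≠ 1, base 5 is a Fermat witness: 437 is composite.

397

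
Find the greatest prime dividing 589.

31

589 = 19 · 31
31 is prime.
So 589 = 19 · 31; the largest prime factor is 31.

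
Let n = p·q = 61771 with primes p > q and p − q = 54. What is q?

Since p = q + 54, we have 61771 = q(q + 54), so q² + 54q − 61771 = 0.
Discriminant: 54² + 4·61771 = 2916 + 247084 = 250000; √250000 = 500.
q = (−54 + 500)/2 = 223, and p = q + 54 = 277.
Check: 223 · 277 = 61771.

223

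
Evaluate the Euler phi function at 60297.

39600

Factor: 60297 = 3 · 101 · 199.
φ(60297) = (3−1) · (101−1) · (199−1) = 2 · 100 · 198 = 39600.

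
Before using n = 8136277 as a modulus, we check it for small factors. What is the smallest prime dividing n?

59

8136277 is odd.
Digit sum 34, not divisible by 3.
Ends in 7: not divisible by 5.
7: 8136277 = 7·1162325 + 2
11: 8136277 = 11·739661 + 6
13: 8136277 = 13·625867 + 6
17: 8136277 = 17·478604 + 9
19: 8136277 = 19·428225 + 2
23: 8136277 = 23·353751 + 4
29: 8136277 = 29·280561 + 8
31: 8136277 = 31·262460 + 17
37: 8136277 = 37·219899 + 14
41: 8136277 = 41·198445 + 32
43: 8136277 = 43·189215 + 32
47: 8136277 = 47·173112 + 13
53: 8136277 = 53·153514 + 35
59: 8136277 = 59·137903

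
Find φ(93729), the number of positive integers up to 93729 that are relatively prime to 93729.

61776

Factor: 93729 = 3 · 157 · 199.
φ(93729) = (3−1) · (157−1) · (199−1) = 2 · 156 · 198 = 61776.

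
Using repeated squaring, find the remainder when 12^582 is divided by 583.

12^1 ≡ 12 (mod 583)
12^2 ≡ 12^2 = 144 ≡ 144 (mod 583)
12^4 ≡ 144^2 = 20736 ≡ 331 (mod 583)
12^8 ≡ 331^2 = 109561 ≡ 540 (mod 583)
12^16 ≡ 540^2 = 291600 ≡ 100 (mod 583)
12^32 ≡ 100^2 = 10000 ≡ 89 (mod 583)
12^64 ≡ 89^2 = 7921 ≡ 342 (mod 583)
12^128 ≡ 342^2 = 116964 ≡ 364 (mod 583)
12^256 ≡ 364^2 = 132496 ≡ 155 (mod 583)
12^512 ≡ 155^2 = 24025 ≡ 122 (mod 583)
582 = 512 + 64 + 4 + 2 in binary powers of 2.
So 12^582 ≡ 122 · 342 · 331 · 144 ≡ 221 (mod 583).
Since 221 ≠ 1, base 12 is a Fermat witness: 583 is composite.

221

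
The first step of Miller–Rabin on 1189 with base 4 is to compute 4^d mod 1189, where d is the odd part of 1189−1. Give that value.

1189 − 1 = 1188 = 2^2 · 297, so d = 297.
4^1 ≡ 4 (mod 1189)
4^2 ≡ 4^2 = 16 ≡ 16 (mod 1189)
4^4 ≡ 16^2 = 256 ≡ 256 (mod 1189)
4^8 ≡ 256^2 = 65536 ≡ 141 (mod 1189)
4^16 ≡ 141^2 = 19881 ≡ 857 (mod 1189)
4^32 ≡ 857^2 = 734449 ≡ 836 (mod 1189)
4^64 ≡ 836^2 = 698896 ≡ 953 (mod 1189)
4^128 ≡ 953^2 = 908209 ≡ 1002 (mod 1189)
4^256 ≡ 1002^2 = 1004004 ≡ 488 (mod 1189)
297 = 256 + 32 + 8 + 1 in binary powers of 2.
So 4^297 ≡ 488 · 836 · 141 · 4 ≡ 1050 (mod 1189).
Squaring chain: 1050 → 297; never reaches −1, so base 4 is a Miller–Rabin witness that 1189 is composite.

1050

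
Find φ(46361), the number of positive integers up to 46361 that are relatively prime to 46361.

Factor: 46361 = 7 · 37 · 179.
φ(46361) = (7−1) · (37−1) · (179−1) = 6 · 36 · 178 = 38448.

38448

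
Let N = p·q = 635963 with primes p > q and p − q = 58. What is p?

827

Since p = q + 58, we have 635963 = q(q + 58), so q² + 58q − 635963 = 0.
Discriminant: 58² + 4·635963 = 3364 + 2543852 = 2547216; √2547216 = 1596.
q = (−58 + 1596)/2 = 769, and p = q + 58 = 827.
Check: 769 · 827 = 635963.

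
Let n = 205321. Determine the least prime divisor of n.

205321 is odd.
Digit sum 13, not divisible by 3.
Ends in 1: not divisible by 5.
7: 205321 = 7·29331 + 4
11: 205321 = 11·18665 + 6
13: 205321 = 13·15793 + 12
17: 205321 = 17·12077 + 12
19: 205321 = 19·10806 + 7
23: 205321 = 23·8927

23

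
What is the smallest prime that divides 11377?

31

11377 is odd.
Digit sum 19, not divisible by 3.
Ends in 7: not divisible by 5.
7: 11377 = 7·1625 + 2
11: 11377 = 11·1034 + 3
13: 11377 = 13·875 + 2
17: 11377 = 17·669 + 4
19: 11377 = 19·598 + 15
23: 11377 = 23·494 + 15
29: 11377 = 29·392 + 9
31: 11377 = 31·367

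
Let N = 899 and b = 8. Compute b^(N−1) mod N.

8^1 ≡ 8 (mod 899)
8^2 ≡ 8^2 = 64 ≡ 64 (mod 899)
8^4 ≡ 64^2 = 4096 ≡ 500 (mod 899)
8^8 ≡ 500^2 = 250000 ≡ 78 (mod 899)
8^16 ≡ 78^2 = 6084 ≡ 690 (mod 899)
8^32 ≡ 690^2 = 476100 ≡ 529 (mod 899)
8^64 ≡ 529^2 = 279841 ≡ 252 (mod 899)
8^128 ≡ 252^2 = 63504 ≡ 574 (mod 899)
8^256 ≡ 574^2 = 329476 ≡ 442 (mod 899)
8^512 ≡ 442^2 = 195364 ≡ 281 (mod 899)
898 = 512 + 256 + 128 + 2 in binary powers of 2.
So 8^898 ≡ 281 · 442 · 574 · 64 ≡ 760 (mod 899).
Since 760 ≠ 1, base 8 is a Fermat witness: 899 is composite.

760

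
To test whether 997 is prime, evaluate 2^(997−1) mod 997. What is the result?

2^1 ≡ 2 (mod 997)
2^2 ≡ 2^2 = 4 ≡ 4 (mod 997)
2^4 ≡ 4^2 = 16 ≡ 16 (mod 997)
2^8 ≡ 16^2 = 256 ≡ 256 (mod 997)
2^16 ≡ 256^2 = 65536 ≡ 731 (mod 997)
2^32 ≡ 731^2 = 534361 ≡ 966 (mod 997)
2^64 ≡ 966^2 = 933156 ≡ 961 (mod 997)
2^128 ≡ 961^2 = 923521 ≡ 299 (mod 997)
2^256 ≡ 299^2 = 89401 ≡ 668 (mod 997)
2^512 ≡ 668^2 = 446224 ≡ 565 (mod 997)
996 = 512 + 256 + 128 + 64 + 32 + 4 in binary powers of 2.
So 2^996 ≡ 565 · 668 · 299 · 961 · 966 · 16 ≡ 1 (mod 997).
Since the result is 1, base 2 gives no evidence that 997 is composite.

1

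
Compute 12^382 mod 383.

12^1 ≡ 12 (mod 383)
12^2 ≡ 12^2 = 144 ≡ 144 (mod 383)
12^4 ≡ 144^2 = 20736 ≡ 54 (mod 383)
12^8 ≡ 54^2 = 2916 ≡ 235 (mod 383)
12^16 ≡ 235^2 = 55225 ≡ 73 (mod 383)
12^32 ≡ 73^2 = 5329 ≡ 350 (mod 383)
12^64 ≡ 350^2 = 122500 ≡ 323 (mod 383)
12^128 ≡ 323^2 = 104329 ≡ 153 (mod 383)
12^256 ≡ 153^2 = 23409 ≡ 46 (mod 383)
382 = 256 + 64 + 32 + 16 + 8 + 4 + 2 in binary powers of 2.
So 12^382 ≡ 46 · 323 · 350 · 73 · 235 · 54 · 144 ≡ 1 (mod 383).
Since the result is 1, base 12 gives no evidence that 383 is composite.

1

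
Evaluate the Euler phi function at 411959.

391680

Factor: 411959 = 31 · 97 · 137.
φ(411959) = (31−1) · (97−1) · (137−1) = 30 · 96 · 136 = 391680.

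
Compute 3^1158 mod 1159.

3^1 ≡ 3 (mod 1159)
3^2 ≡ 3^2 = 9 ≡ 9 (mod 1159)
3^4 ≡ 9^2 = 81 ≡ 81 (mod 1159)
3^8 ≡ 81^2 = 6561 ≡ 766 (mod 1159)
3^16 ≡ 766^2 = 586756 ≡ 302 (mod 1159)
3^32 ≡ 302^2 = 91204 ≡ 802 (mod 1159)
3^64 ≡ 802^2 = 643204 ≡ 1118 (mod 1159)
3^128 ≡ 1118^2 = 1249924 ≡ 522 (mod 1159)
3^256 ≡ 522^2 = 272484 ≡ 119 (mod 1159)
3^512 ≡ 119^2 = 14161 ≡ 253 (mod 1159)
3^1024 ≡ 253^2 = 64009 ≡ 264 (mod 1159)
1158 = 1024 + 128 + 4 + 2 in binary powers of 2.
So 3^1158 ≡ 264 · 522 · 81 · 9 ≡ 1071 (mod 1159).
Since 1071 ≠ 1, base 3 is a Fermat witness: 1159 is composite.

1071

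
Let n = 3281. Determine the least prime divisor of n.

17

3281 is odd.
Digit sum 14, not divisible by 3.
Ends in 1: not divisible by 5.
7: 3281 = 7·468 + 5
11: 3281 = 11·298 + 3
13: 3281 = 13·252 + 5
17: 3281 = 17·193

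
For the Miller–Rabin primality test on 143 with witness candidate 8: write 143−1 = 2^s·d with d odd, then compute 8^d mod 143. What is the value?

143 − 1 = 142 = 2^1 · 71, so d = 71.
8^1 ≡ 8 (mod 143)
8^2 ≡ 8^2 = 64 ≡ 64 (mod 143)
8^4 ≡ 64^2 = 4096 ≡ 92 (mod 143)
8^8 ≡ 92^2 = 8464 ≡ 27 (mod 143)
8^16 ≡ 27^2 = 729 ≡ 14 (mod 143)
8^32 ≡ 14^2 = 196 ≡ 53 (mod 143)
8^64 ≡ 53^2 = 2809 ≡ 92 (mod 143)
71 = 64 + 4 + 2 + 1 in binary powers of 2.
So 8^71 ≡ 92 · 92 · 64 · 8 ≡ 96 (mod 143).
Squaring chain: 96; never reaches −1, so base 8 is a Miller–Rabin witness that 143 is composite.

96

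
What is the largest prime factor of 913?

83

913 = 11 · 83
83 is prime.
So 913 = 11 · 83; the largest prime factor is 83.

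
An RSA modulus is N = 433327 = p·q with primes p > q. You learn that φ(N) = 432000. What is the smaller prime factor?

577

φ(n) = (p−1)(q−1) = n − (p+q) + 1, so p + q = 433327 − 432000 + 1 = 1328.
p and q are the roots of t² − 1328t + 433327 = 0.
Discriminant: 1328² − 4·433327 = 1763584 − 1733308 = 30276; √30276 = 174.
q = (1328 − 174)/2 = 577, p = (1328 + 174)/2 = 751.
Check: 577 · 751 = 433327.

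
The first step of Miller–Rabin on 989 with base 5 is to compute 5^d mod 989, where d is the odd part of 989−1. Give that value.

989 − 1 = 988 = 2^2 · 247, so d = 247.
5^1 ≡ 5 (mod 989)
5^2 ≡ 5^2 = 25 ≡ 25 (mod 989)
5^4 ≡ 25^2 = 625 ≡ 625 (mod 989)
5^8 ≡ 625^2 = 390625 ≡ 959 (mod 989)
5^16 ≡ 959^2 = 919681 ≡ 900 (mod 989)
5^32 ≡ 900^2 = 810000 ≡ 9 (mod 989)
5^64 ≡ 9^2 = 81 ≡ 81 (mod 989)
5^128 ≡ 81^2 = 6561 ≡ 627 (mod 989)
247 = 128 + 64 + 32 + 16 + 4 + 2 + 1 in binary powers of 2.
So 5^247 ≡ 627 · 81 · 9 · 900 · 625 · 25 · 5 ≡ 89 (mod 989).
Squaring chain: 89 → 9; never reaches −1, so base 5 is a Miller–Rabin witness that 989 is composite.

89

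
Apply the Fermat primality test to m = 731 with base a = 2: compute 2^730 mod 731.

2^1 ≡ 2 (mod 731)
2^2 ≡ 2^2 = 4 ≡ 4 (mod 731)
2^4 ≡ 4^2 = 16 ≡ 16 (mod 731)
2^8 ≡ 16^2 = 256 ≡ 256 (mod 731)
2^16 ≡ 256^2 = 65536 ≡ 477 (mod 731)
2^32 ≡ 477^2 = 227529 ≡ 188 (mod 731)
2^64 ≡ 188^2 = 35344 ≡ 256 (mod 731)
2^128 ≡ 256^2 = 65536 ≡ 477 (mod 731)
2^256 ≡ 477^2 = 227529 ≡ 188 (mod 731)
2^512 ≡ 188^2 = 35344 ≡ 256 (mod 731)
730 = 512 + 128 + 64 + 16 + 8 + 2 in binary powers of 2.
So 2^730 ≡ 256 · 477 · 256 · 477 · 256 · 4 ≡ 4 (mod 731).
Since 4 ≠ 1, base 2 is a Fermat witness: 731 is composite.

4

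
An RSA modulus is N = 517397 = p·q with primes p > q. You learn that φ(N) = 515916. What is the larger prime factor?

919

φ(n) = (p−1)(q−1) = n − (p+q) + 1, so p + q = 517397 − 515916 + 1 = 1482.
p and q are the roots of t² − 1482t + 517397 = 0.
Discriminant: 1482² − 4·517397 = 2196324 − 2069588 = 126736; √126736 = 356.
q = (1482 − 356)/2 = 563, p = (1482 + 356)/2 = 919.
Check: 563 · 919 = 517397.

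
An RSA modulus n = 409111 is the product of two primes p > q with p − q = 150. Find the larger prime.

Since p = q + 150, we have 409111 = q(q + 150), so q² + 150q − 409111 = 0.
Discriminant: 150² + 4·409111 = 22500 + 1636444 = 1658944; √1658944 = 1288.
q = (−150 + 1288)/2 = 569, and p = q + 150 = 719.
Check: 569 · 719 = 409111.

719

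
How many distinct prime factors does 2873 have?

2873 = 13^2 · 17
2873 = 13^2 · 17, which has 2 distinct prime factors.

2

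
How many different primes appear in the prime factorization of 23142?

5

23142 = 2 · 11571
11571 = 3 · 3857
3857 = 7 · 551
551 = 19 · 29
23142 = 2 · 3 · 7 · 19 · 29, which has 5 distinct prime factors.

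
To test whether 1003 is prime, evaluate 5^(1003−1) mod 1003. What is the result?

196

5^1 ≡ 5 (mod 1003)
5^2 ≡ 5^2 = 25 ≡ 25 (mod 1003)
5^4 ≡ 25^2 = 625 ≡ 625 (mod 1003)
5^8 ≡ 625^2 = 390625 ≡ 458 (mod 1003)
5^16 ≡ 458^2 = 209764 ≡ 137 (mod 1003)
5^32 ≡ 137^2 = 18769 ≡ 715 (mod 1003)
5^64 ≡ 715^2 = 511225 ≡ 698 (mod 1003)
5^128 ≡ 698^2 = 487204 ≡ 749 (mod 1003)
5^256 ≡ 749^2 = 561001 ≡ 324 (mod 1003)
5^512 ≡ 324^2 = 104976 ≡ 664 (mod 1003)
1002 = 512 + 256 + 128 + 64 + 32 + 8 + 2 in binary powers of 2.
So 5^1002 ≡ 664 · 324 · 749 · 698 · 715 · 458 · 25 ≡ 196 (mod 1003).
Since 196 ≠ 1, base 5 is a Fermat witness: 1003 is composite.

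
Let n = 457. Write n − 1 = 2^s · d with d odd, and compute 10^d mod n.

287

457 − 1 = 456 = 2^3 · 57, so d = 57.
10^1 ≡ 10 (mod 457)
10^2 ≡ 10^2 = 100 ≡ 100 (mod 457)
10^4 ≡ 100^2 = 10000 ≡ 403 (mod 457)
10^8 ≡ 403^2 = 162409 ≡ 174 (mod 457)
10^16 ≡ 174^2 = 30276 ≡ 114 (mod 457)
10^32 ≡ 114^2 = 12996 ≡ 200 (mod 457)
57 = 32 + 16 + 8 + 1 in binary powers of 2.
So 10^57 ≡ 200 · 114 · 174 · 10 ≡ 287 (mod 457).
Squaring chain: 287 → 109 → 456; reaches −1, so base 10 does not prove 457 composite.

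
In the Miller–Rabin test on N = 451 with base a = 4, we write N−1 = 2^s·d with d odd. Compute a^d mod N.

451 − 1 = 450 = 2^1 · 225, so d = 225.
4^1 ≡ 4 (mod 451)
4^2 ≡ 4^2 = 16 ≡ 16 (mod 451)
4^4 ≡ 16^2 = 256 ≡ 256 (mod 451)
4^8 ≡ 256^2 = 65536 ≡ 141 (mod 451)
4^16 ≡ 141^2 = 19881 ≡ 37 (mod 451)
4^32 ≡ 37^2 = 1369 ≡ 16 (mod 451)
4^64 ≡ 16^2 = 256 ≡ 256 (mod 451)
4^128 ≡ 256^2 = 65536 ≡ 141 (mod 451)
225 = 128 + 64 + 32 + 1 in binary powers of 2.
So 4^225 ≡ 141 · 256 · 16 · 4 ≡ 122 (mod 451).
Squaring chain: 122; never reaches −1, so base 4 is a Miller–Rabin witness that 451 is composite.

122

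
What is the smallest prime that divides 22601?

22601 is odd.
Digit sum 11, not divisible by 3.
Ends in 1: not divisible by 5.
7: 22601 = 7·3228 + 5
11: 22601 = 11·2054 + 7
13: 22601 = 13·1738 + 7
17: 22601 = 17·1329 + 8
19: 22601 = 19·1189 + 10
23: 22601 = 23·982 + 15
29: 22601 = 29·779 + 10
31: 22601 = 31·729 + 2
37: 22601 = 37·610 + 31
41: 22601 = 41·551 + 10
43: 22601 = 43·525 + 26
47: 22601 = 47·480 + 41
53: 22601 = 53·426 + 23
59: 22601 = 59·383 + 4
61: 22601 = 61·370 + 31
67: 22601 = 67·337 + 22
71: 22601 = 71·318 + 23
73: 22601 = 73·309 + 44
79: 22601 = 79·286 + 7
83: 22601 = 83·272 + 25
89: 22601 = 89·253 + 84
97: 22601 = 97·233

97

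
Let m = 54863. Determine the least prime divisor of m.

83

54863 is odd.
Digit sum 26, not divisible by 3.
Ends in 3: not divisible by 5.
7: 54863 = 7·7837 + 4
11: 54863 = 11·4987 + 6
13: 54863 = 13·4220 + 3
17: 54863 = 17·3227 + 4
19: 54863 = 19·2887 + 10
23: 54863 = 23·2385 + 8
29: 54863 = 29·1891 + 24
31: 54863 = 31·1769 + 24
37: 54863 = 37·1482 + 29
41: 54863 = 41·1338 + 5
43: 54863 = 43·1275 + 38
47: 54863 = 47·1167 + 14
53: 54863 = 53·1035 + 8
59: 54863 = 59·929 + 52
61: 54863 = 61·899 + 24
67: 54863 = 67·818 + 57
71: 54863 = 71·772 + 51
73: 54863 = 73·751 + 40
79: 54863 = 79·694 + 37
83: 54863 = 83·661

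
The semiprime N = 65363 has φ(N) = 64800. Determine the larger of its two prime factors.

φ(n) = (p−1)(q−1) = n − (p+q) + 1, so p + q = 65363 − 64800 + 1 = 564.
p and q are the roots of t² − 564t + 65363 = 0.
Discriminant: 564² − 4·65363 = 318096 − 261452 = 56644; √56644 = 238.
q = (564 − 238)/2 = 163, p = (564 + 238)/2 = 401.
Check: 163 · 401 = 65363.

401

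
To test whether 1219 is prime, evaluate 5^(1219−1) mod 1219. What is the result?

5^1 ≡ 5 (mod 1219)
5^2 ≡ 5^2 = 25 ≡ 25 (mod 1219)
5^4 ≡ 25^2 = 625 ≡ 625 (mod 1219)
5^8 ≡ 625^2 = 390625 ≡ 545 (mod 1219)
5^16 ≡ 545^2 = 297025 ≡ 808 (mod 1219)
5^32 ≡ 808^2 = 652864 ≡ 699 (mod 1219)
5^64 ≡ 699^2 = 488601 ≡ 1001 (mod 1219)
5^128 ≡ 1001^2 = 1002001 ≡ 1202 (mod 1219)
5^256 ≡ 1202^2 = 1444804 ≡ 289 (mod 1219)
5^512 ≡ 289^2 = 83521 ≡ 629 (mod 1219)
5^1024 ≡ 629^2 = 395641 ≡ 685 (mod 1219)
1218 = 1024 + 128 + 64 + 2 in binary powers of 2.
So 5^1218 ≡ 685 · 1202 · 1001 · 25 ≡ 453 (mod 1219).
Since 453 ≠ 1, base 5 is a Fermat witness: 1219 is composite.

453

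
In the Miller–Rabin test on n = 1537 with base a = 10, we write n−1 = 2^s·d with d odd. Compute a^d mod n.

1000

1537 − 1 = 1536 = 2^9 · 3, so d = 3.
10^1 ≡ 10 (mod 1537)
10^2 ≡ 10^2 = 100 ≡ 100 (mod 1537)
3 = 2 + 1 in binary powers of 2.
So 10^3 ≡ 100 · 10 ≡ 1000 (mod 1537).
Squaring chain: 1000 → 950 → 281 → 574 → 558 → 890 → 545 → 384 → 1441; never reaches −1, so base 10 is a Miller–Rabin witness that 1537 is composite.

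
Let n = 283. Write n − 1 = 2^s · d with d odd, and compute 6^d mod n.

283 − 1 = 282 = 2^1 · 141, so d = 141.
6^1 ≡ 6 (mod 283)
6^2 ≡ 6^2 = 36 ≡ 36 (mod 283)
6^4 ≡ 36^2 = 1296 ≡ 164 (mod 283)
6^8 ≡ 164^2 = 26896 ≡ 11 (mod 283)
6^16 ≡ 11^2 = 121 ≡ 121 (mod 283)
6^32 ≡ 121^2 = 14641 ≡ 208 (mod 283)
6^64 ≡ 208^2 = 43264 ≡ 248 (mod 283)
6^128 ≡ 248^2 = 61504 ≡ 93 (mod 283)
141 = 128 + 8 + 4 + 1 in binary powers of 2.
So 6^141 ≡ 93 · 11 · 164 · 6 ≡ 1 (mod 283).
Since 6^d ≡ 1 (mod 283), base 6 does not prove 283 composite.

1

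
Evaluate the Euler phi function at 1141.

972

Factor: 1141 = 7 · 163.
φ(1141) = (7−1) · (163−1) = 6 · 162 = 972.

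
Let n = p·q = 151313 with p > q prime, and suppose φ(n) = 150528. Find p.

449

φ(n) = (p−1)(q−1) = n − (p+q) + 1, so p + q = 151313 − 150528 + 1 = 786.
p and q are the roots of t² − 786t + 151313 = 0.
Discriminant: 786² − 4·151313 = 617796 − 605252 = 12544; √12544 = 112.
q = (786 − 112)/2 = 337, p = (786 + 112)/2 = 449.
Check: 337 · 449 = 151313.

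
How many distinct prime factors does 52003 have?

4

52003 = 7 · 7429
7429 = 17 · 437
437 = 19 · 23
52003 = 7 · 17 · 19 · 23, which has 4 distinct prime factors.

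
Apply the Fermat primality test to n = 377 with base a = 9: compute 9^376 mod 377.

256

9^1 ≡ 9 (mod 377)
9^2 ≡ 9^2 = 81 ≡ 81 (mod 377)
9^4 ≡ 81^2 = 6561 ≡ 152 (mod 377)
9^8 ≡ 152^2 = 23104 ≡ 107 (mod 377)
9^16 ≡ 107^2 = 11449 ≡ 139 (mod 377)
9^32 ≡ 139^2 = 19321 ≡ 94 (mod 377)
9^64 ≡ 94^2 = 8836 ≡ 165 (mod 377)
9^128 ≡ 165^2 = 27225 ≡ 81 (mod 377)
9^256 ≡ 81^2 = 6561 ≡ 152 (mod 377)
376 = 256 + 64 + 32 + 16 + 8 in binary powers of 2.
So 9^376 ≡ 152 · 165 · 94 · 139 · 107 ≡ 256 (mod 377).
Since 256 ≠ 1, base 9 is a Fermat witness: 377 is composite.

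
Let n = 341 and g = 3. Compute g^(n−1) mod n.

56

3^1 ≡ 3 (mod 341)
3^2 ≡ 3^2 = 9 ≡ 9 (mod 341)
3^4 ≡ 9^2 = 81 ≡ 81 (mod 341)
3^8 ≡ 81^2 = 6561 ≡ 82 (mod 341)
3^16 ≡ 82^2 = 6724 ≡ 245 (mod 341)
3^32 ≡ 245^2 = 60025 ≡ 9 (mod 341)
3^64 ≡ 9^2 = 81 ≡ 81 (mod 341)
3^128 ≡ 81^2 = 6561 ≡ 82 (mod 341)
3^256 ≡ 82^2 = 6724 ≡ 245 (mod 341)
340 = 256 + 64 + 16 + 4 in binary powers of 2.
So 3^340 ≡ 245 · 81 · 245 · 81 ≡ 56 (mod 341).
Since 56 ≠ 1, base 3 is a Fermat witness: 341 is composite.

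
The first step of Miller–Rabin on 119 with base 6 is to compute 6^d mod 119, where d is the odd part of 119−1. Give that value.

119 − 1 = 118 = 2^1 · 59, so d = 59.
6^1 ≡ 6 (mod 119)
6^2 ≡ 6^2 = 36 ≡ 36 (mod 119)
6^4 ≡ 36^2 = 1296 ≡ 106 (mod 119)
6^8 ≡ 106^2 = 11236 ≡ 50 (mod 119)
6^16 ≡ 50^2 = 2500 ≡ 1 (mod 119)
6^32 ≡ 1^2 = 1 ≡ 1 (mod 119)
59 = 32 + 16 + 8 + 2 + 1 in binary powers of 2.
So 6^59 ≡ 1 · 1 · 50 · 36 · 6 ≡ 90 (mod 119).
Squaring chain: 90; never reaches −1, so base 6 is a Miller–Rabin witness that 119 is composite.

90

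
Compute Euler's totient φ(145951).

132192

Factor: 145951 = 13 · 103 · 109.
φ(145951) = (13−1) · (103−1) · (109−1) = 12 · 102 · 108 = 132192.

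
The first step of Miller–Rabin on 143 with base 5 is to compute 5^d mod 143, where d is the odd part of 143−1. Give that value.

143 − 1 = 142 = 2^1 · 71, so d = 71.
5^1 ≡ 5 (mod 143)
5^2 ≡ 5^2 = 25 ≡ 25 (mod 143)
5^4 ≡ 25^2 = 625 ≡ 53 (mod 143)
5^8 ≡ 53^2 = 2809 ≡ 92 (mod 143)
5^16 ≡ 92^2 = 8464 ≡ 27 (mod 143)
5^32 ≡ 27^2 = 729 ≡ 14 (mod 143)
5^64 ≡ 14^2 = 196 ≡ 53 (mod 143)
71 = 64 + 4 + 2 + 1 in binary powers of 2.
So 5^71 ≡ 53 · 53 · 25 · 5 ≡ 60 (mod 143).
Squaring chain: 60; never reaches −1, so base 5 is a Miller–Rabin witness that 143 is composite.

60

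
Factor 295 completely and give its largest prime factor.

295 = 5 · 59
59 is prime.
So 295 = 5 · 59; the largest prime factor is 59.

59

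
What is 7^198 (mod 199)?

1

7^1 ≡ 7 (mod 199)
7^2 ≡ 7^2 = 49 ≡ 49 (mod 199)
7^4 ≡ 49^2 = 2401 ≡ 13 (mod 199)
7^8 ≡ 13^2 = 169 ≡ 169 (mod 199)
7^16 ≡ 169^2 = 28561 ≡ 104 (mod 199)
7^32 ≡ 104^2 = 10816 ≡ 70 (mod 199)
7^64 ≡ 70^2 = 4900 ≡ 124 (mod 199)
7^128 ≡ 124^2 = 15376 ≡ 53 (mod 199)
198 = 128 + 64 + 4 + 2 in binary powers of 2.
So 7^198 ≡ 53 · 124 · 13 · 49 ≡ 1 (mod 199).
Since the result is 1, base 7 gives no evidence that 199 is composite.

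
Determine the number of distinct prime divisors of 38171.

38171 = 7^2 · 779
779 = 19 · 41
38171 = 7^2 · 19 · 41, which has 3 distinct prime factors.

3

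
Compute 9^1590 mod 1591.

269

9^1 ≡ 9 (mod 1591)
9^2 ≡ 9^2 = 81 ≡ 81 (mod 1591)
9^4 ≡ 81^2 = 6561 ≡ 197 (mod 1591)
9^8 ≡ 197^2 = 38809 ≡ 625 (mod 1591)
9^16 ≡ 625^2 = 390625 ≡ 830 (mod 1591)
9^32 ≡ 830^2 = 688900 ≡ 1588 (mod 1591)
9^64 ≡ 1588^2 = 2521744 ≡ 9 (mod 1591)
9^128 ≡ 9^2 = 81 ≡ 81 (mod 1591)
9^256 ≡ 81^2 = 6561 ≡ 197 (mod 1591)
9^512 ≡ 197^2 = 38809 ≡ 625 (mod 1591)
9^1024 ≡ 625^2 = 390625 ≡ 830 (mod 1591)
1590 = 1024 + 512 + 32 + 16 + 4 + 2 in binary powers of 2.
So 9^1590 ≡ 830 · 625 · 1588 · 830 · 197 · 81 ≡ 269 (mod 1591).
Since 269 ≠ 1, base 9 is a Fermat witness: 1591 is composite.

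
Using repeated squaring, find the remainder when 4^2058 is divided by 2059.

1161

4^1 ≡ 4 (mod 2059)
4^2 ≡ 4^2 = 16 ≡ 16 (mod 2059)
4^4 ≡ 16^2 = 256 ≡ 256 (mod 2059)
4^8 ≡ 256^2 = 65536 ≡ 1707 (mod 2059)
4^16 ≡ 1707^2 = 2913849 ≡ 364 (mod 2059)
4^32 ≡ 364^2 = 132496 ≡ 720 (mod 2059)
4^64 ≡ 720^2 = 518400 ≡ 1591 (mod 2059)
4^128 ≡ 1591^2 = 2531281 ≡ 770 (mod 2059)
4^256 ≡ 770^2 = 592900 ≡ 1967 (mod 2059)
4^512 ≡ 1967^2 = 3869089 ≡ 228 (mod 2059)
4^1024 ≡ 228^2 = 51984 ≡ 509 (mod 2059)
4^2048 ≡ 509^2 = 259081 ≡ 1706 (mod 2059)
2058 = 2048 + 8 + 2 in binary powers of 2.
So 4^2058 ≡ 1706 · 1707 · 16 ≡ 1161 (mod 2059).
Since 1161 ≠ 1, base 4 is a Fermat witness: 2059 is composite.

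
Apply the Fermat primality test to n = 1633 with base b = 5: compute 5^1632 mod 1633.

96

5^1 ≡ 5 (mod 1633)
5^2 ≡ 5^2 = 25 ≡ 25 (mod 1633)
5^4 ≡ 25^2 = 625 ≡ 625 (mod 1633)
5^8 ≡ 625^2 = 390625 ≡ 338 (mod 1633)
5^16 ≡ 338^2 = 114244 ≡ 1567 (mod 1633)
5^32 ≡ 1567^2 = 2455489 ≡ 1090 (mod 1633)
5^64 ≡ 1090^2 = 1188100 ≡ 909 (mod 1633)
5^128 ≡ 909^2 = 826281 ≡ 1616 (mod 1633)
5^256 ≡ 1616^2 = 2611456 ≡ 289 (mod 1633)
5^512 ≡ 289^2 = 83521 ≡ 238 (mod 1633)
5^1024 ≡ 238^2 = 56644 ≡ 1122 (mod 1633)
1632 = 1024 + 512 + 64 + 32 in binary powers of 2.
So 5^1632 ≡ 1122 · 238 · 909 · 1090 ≡ 96 (mod 1633).
Since 96 ≠ 1, base 5 is a Fermat witness: 1633 is composite.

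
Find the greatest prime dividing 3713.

79

3713 = 47 · 79
79 is prime.
So 3713 = 47 · 79; the largest prime factor is 79.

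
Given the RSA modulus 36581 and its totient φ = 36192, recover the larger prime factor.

φ(n) = (p−1)(q−1) = n − (p+q) + 1, so p + q = 36581 − 36192 + 1 = 390.
p and q are the roots of t² − 390t + 36581 = 0.
Discriminant: 390² − 4·36581 = 152100 − 146324 = 5776; √5776 = 76.
q = (390 − 76)/2 = 157, p = (390 + 76)/2 = 233.
Check: 157 · 233 = 36581.

233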